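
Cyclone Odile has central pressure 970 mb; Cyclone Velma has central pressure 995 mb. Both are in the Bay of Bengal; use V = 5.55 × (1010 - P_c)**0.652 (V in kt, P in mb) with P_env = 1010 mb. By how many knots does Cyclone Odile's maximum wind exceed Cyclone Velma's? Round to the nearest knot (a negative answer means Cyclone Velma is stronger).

Cyclone Odile: ΔP = 40; V ≈ 5.55 × 40^0.652 ≈ 61.49 kt.
Cyclone Velma: ΔP = 15; V ≈ 5.55 × 15^0.652 ≈ 32.44 kt.
Difference ≈ 61.49 − 32.44 = 29.05 → 29 kt.

29 kt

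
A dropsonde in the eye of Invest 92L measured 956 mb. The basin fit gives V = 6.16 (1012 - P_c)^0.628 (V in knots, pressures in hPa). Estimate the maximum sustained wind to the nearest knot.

ΔP = 1012 − 956 = 56 mb.
56^0.628 ≈ 12.527.
V ≈ 6.16 × 12.527 ≈ 77.2 kt.

77 kt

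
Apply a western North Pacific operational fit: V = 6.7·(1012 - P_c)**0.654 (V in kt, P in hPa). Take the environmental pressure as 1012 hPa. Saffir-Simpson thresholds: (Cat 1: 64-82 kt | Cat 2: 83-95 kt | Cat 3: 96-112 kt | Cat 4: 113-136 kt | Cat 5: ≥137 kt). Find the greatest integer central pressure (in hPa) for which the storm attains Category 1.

Category 1 begins at V = 64 kt.
Required ΔP = (64/6.7)^(1/0.654) = 9.552^1.529 ≈ 31.52 hPa.
P_c ≤ 1012 − 31.52 = 980.48, so the highest integer P_c is 980 hPa.

980 hPa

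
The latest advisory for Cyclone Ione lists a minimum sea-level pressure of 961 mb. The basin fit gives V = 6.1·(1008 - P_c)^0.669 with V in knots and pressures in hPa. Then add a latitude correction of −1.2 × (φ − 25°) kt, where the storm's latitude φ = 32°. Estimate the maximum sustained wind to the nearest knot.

72 kt

ΔP = 1008 − 961 = 47 mb.
47^0.669 ≈ 13.141.
V ≈ 6.1 × 13.141 ≈ 80.2 kt.
Latitude correction: −1.2 × (32 − 25) = -8.4 kt.
Corrected V ≈ 71.8 kt → 72 kt.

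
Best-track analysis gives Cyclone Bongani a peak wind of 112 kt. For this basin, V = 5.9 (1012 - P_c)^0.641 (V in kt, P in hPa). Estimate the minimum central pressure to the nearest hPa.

ΔP = (V / 5.9)^(1/0.641) = (112/5.9)^1.560.
112/5.9 = 18.983; 18.983^1.560 ≈ 98.70 hPa.
P_c = 1012 − 98.70 = 913.30 ≈ 913 hPa.

913 hPa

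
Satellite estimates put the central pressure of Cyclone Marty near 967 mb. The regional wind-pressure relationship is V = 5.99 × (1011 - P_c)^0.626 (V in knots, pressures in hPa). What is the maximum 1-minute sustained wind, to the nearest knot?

ΔP = 1011 − 967 = 44 mb.
44^0.626 ≈ 10.686.
V ≈ 5.99 × 10.686 ≈ 64.0 kt.

64 kt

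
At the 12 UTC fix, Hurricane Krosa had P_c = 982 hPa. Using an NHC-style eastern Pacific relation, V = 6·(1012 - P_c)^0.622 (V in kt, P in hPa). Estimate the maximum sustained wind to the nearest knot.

50 kt

ΔP = 1012 − 982 = 30 hPa.
30^0.622 ≈ 8.294.
V ≈ 6 × 8.294 ≈ 49.8 kt.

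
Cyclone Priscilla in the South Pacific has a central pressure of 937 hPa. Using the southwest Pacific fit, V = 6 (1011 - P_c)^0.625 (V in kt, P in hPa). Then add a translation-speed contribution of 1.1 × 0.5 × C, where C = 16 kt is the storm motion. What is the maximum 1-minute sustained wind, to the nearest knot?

97 kt

ΔP = 1011 − 937 = 74 hPa.
74^0.625 ≈ 14.732.
V ≈ 6 × 14.732 ≈ 88.4 kt.
Translation term: 1.1 × 0.5 × 16 = 8.8 kt.
Corrected V ≈ 97.2 kt → 97 kt.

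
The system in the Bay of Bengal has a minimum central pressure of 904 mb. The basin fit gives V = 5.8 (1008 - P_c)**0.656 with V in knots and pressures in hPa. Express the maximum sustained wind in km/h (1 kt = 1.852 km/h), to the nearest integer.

ΔP = 1008 − 904 = 104 mb.
V ≈ 5.8 × 104^0.656 = 5.8 × 21.046 ≈ 122.068 kt.
122.068 × 1.852 ≈ 226.07 km/h → 226 km/h.

226 km/h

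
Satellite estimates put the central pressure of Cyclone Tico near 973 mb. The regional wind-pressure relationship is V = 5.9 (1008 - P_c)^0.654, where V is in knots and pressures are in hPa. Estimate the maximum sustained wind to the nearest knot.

60 kt

ΔP = 1008 − 973 = 35 mb.
35^0.654 ≈ 10.229.
V ≈ 5.9 × 10.229 ≈ 60.3 kt.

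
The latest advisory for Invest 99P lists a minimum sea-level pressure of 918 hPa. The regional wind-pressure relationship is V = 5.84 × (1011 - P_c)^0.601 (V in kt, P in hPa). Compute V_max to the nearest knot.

89 kt

ΔP = 1011 − 918 = 93 hPa.
93^0.601 ≈ 15.243.
V ≈ 5.84 × 15.243 ≈ 89.0 kt.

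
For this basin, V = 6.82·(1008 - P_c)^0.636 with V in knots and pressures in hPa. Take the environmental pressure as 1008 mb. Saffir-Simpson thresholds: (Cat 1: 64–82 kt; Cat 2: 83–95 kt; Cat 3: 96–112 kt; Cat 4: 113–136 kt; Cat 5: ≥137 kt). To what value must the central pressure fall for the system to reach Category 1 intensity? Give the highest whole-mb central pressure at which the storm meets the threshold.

Category 1 begins at V = 64 kt.
Required ΔP = (64/6.82)^(1/0.636) = 9.384^1.572 ≈ 33.80 mb.
P_c ≤ 1008 − 33.80 = 974.20, so the highest integer P_c is 974 mb.

974 mb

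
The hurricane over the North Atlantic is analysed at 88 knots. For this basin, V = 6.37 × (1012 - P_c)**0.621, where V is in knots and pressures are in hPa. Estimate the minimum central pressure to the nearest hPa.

943 hPa

ΔP = (V / 6.37)^(1/0.621) = (88/6.37)^1.610.
88/6.37 = 13.815; 13.815^1.610 ≈ 68.60 hPa.
P_c = 1012 − 68.60 = 943.40 ≈ 943 hPa.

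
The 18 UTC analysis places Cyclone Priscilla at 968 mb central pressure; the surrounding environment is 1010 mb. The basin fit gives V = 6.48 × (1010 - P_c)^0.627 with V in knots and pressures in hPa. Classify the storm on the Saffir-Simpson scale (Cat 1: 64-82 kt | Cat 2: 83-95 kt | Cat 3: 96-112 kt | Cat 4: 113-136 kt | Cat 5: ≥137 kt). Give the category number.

1

ΔP = 1010 − 968 = 42 mb.
V ≈ 6.48 × 42^0.627 = 6.48 × 10.42 ≈ 68 kt.
68 kt falls in the Category 1 band.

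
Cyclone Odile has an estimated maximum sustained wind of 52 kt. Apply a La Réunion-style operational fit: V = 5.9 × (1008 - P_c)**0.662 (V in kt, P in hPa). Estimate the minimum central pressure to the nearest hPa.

981 hPa

ΔP = (V / 5.9)^(1/0.662) = (52/5.9)^1.511.
52/5.9 = 8.814; 8.814^1.511 ≈ 26.77 hPa.
P_c = 1008 − 26.77 = 981.23 ≈ 981 hPa.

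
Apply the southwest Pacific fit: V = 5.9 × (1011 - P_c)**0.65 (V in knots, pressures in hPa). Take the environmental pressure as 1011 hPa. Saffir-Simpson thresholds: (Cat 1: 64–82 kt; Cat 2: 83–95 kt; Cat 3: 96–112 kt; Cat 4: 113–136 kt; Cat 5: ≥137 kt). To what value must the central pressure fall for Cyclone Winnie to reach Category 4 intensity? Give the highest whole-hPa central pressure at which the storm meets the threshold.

917 hPa

Category 4 begins at V = 113 kt.
Required ΔP = (113/5.9)^(1/0.65) = 19.153^1.538 ≈ 93.90 hPa.
P_c ≤ 1011 − 93.90 = 917.10, so the highest integer P_c is 917 hPa.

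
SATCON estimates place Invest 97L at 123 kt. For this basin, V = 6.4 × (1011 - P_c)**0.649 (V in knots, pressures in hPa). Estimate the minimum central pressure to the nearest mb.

916 mb

ΔP = (V / 6.4)^(1/0.649) = (123/6.4)^1.541.
123/6.4 = 19.219; 19.219^1.541 ≈ 95.06 mb.
P_c = 1011 − 95.06 = 915.94 ≈ 916 mb.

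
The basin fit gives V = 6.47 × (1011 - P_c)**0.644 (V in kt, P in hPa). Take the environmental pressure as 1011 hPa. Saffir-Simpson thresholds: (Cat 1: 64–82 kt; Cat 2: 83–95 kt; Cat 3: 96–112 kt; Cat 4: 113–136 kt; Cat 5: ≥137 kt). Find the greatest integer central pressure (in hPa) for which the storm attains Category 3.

Category 3 begins at V = 96 kt.
Required ΔP = (96/6.47)^(1/0.644) = 14.838^1.553 ≈ 65.90 hPa.
P_c ≤ 1011 − 65.90 = 945.10, so the highest integer P_c is 945 hPa.

945 hPa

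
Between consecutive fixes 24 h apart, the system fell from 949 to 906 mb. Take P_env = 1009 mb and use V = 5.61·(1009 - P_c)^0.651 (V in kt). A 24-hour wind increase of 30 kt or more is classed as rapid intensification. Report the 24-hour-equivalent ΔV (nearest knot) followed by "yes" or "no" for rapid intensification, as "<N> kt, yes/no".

V₁: ΔP = 60, V ≈ 5.61 × 60^0.651 ≈ 80.64 kt.
V₂: ΔP = 103, V ≈ 5.61 × 103^0.651 ≈ 114.64 kt.
ΔV over 24 h = 34.00 kt → 24 h equivalent = 34.00 × 24/24 ≈ 34.00 kt.
34 kt ≥ 30 kt ⇒ rapid intensification.

34 kt, yes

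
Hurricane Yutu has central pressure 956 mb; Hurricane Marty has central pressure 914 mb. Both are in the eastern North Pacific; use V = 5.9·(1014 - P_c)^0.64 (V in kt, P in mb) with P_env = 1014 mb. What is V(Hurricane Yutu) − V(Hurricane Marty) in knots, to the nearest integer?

-33 kt

Hurricane Yutu: ΔP = 58; V ≈ 5.9 × 58^0.64 ≈ 79.33 kt.
Hurricane Marty: ΔP = 100; V ≈ 5.9 × 100^0.64 ≈ 112.42 kt.
Difference ≈ 79.33 − 112.42 = -33.09 → -33 kt.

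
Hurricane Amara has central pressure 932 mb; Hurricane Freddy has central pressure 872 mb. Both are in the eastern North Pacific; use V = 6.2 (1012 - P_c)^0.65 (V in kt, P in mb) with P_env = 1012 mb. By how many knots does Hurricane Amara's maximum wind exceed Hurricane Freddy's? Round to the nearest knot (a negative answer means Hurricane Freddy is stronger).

Hurricane Amara: ΔP = 80; V ≈ 6.2 × 80^0.65 ≈ 107.00 kt.
Hurricane Freddy: ΔP = 140; V ≈ 6.2 × 140^0.65 ≈ 153.95 kt.
Difference ≈ 107.00 − 153.95 = -46.95 → -47 kt.

-47 kt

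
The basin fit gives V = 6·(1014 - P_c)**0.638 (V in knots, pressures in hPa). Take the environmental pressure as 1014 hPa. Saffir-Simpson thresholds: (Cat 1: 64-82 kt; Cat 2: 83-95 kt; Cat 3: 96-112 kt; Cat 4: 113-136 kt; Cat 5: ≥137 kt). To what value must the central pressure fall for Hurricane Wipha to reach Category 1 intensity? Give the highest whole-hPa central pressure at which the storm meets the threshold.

Category 1 begins at V = 64 kt.
Required ΔP = (64/6)^(1/0.638) = 10.667^1.567 ≈ 40.86 hPa.
P_c ≤ 1014 − 40.86 = 973.14, so the highest integer P_c is 973 hPa.

973 hPa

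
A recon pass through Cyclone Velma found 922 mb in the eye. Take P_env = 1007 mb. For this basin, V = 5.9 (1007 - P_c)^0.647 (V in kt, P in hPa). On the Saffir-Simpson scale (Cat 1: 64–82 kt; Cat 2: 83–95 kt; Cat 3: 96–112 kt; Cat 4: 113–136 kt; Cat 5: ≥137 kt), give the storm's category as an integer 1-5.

3

ΔP = 1007 − 922 = 85 mb.
V ≈ 5.9 × 85^0.647 = 5.9 × 17.71 ≈ 105 kt.
105 kt falls in the Category 3 band.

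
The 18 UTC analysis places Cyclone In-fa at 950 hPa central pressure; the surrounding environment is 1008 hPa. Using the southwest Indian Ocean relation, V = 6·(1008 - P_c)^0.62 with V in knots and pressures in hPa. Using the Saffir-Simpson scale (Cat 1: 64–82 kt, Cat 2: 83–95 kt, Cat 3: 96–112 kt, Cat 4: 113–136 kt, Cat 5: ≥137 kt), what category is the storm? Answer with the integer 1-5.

1

ΔP = 1008 − 950 = 58 hPa.
V ≈ 6 × 58^0.62 = 6 × 12.40 ≈ 74 kt.
74 kt falls in the Category 1 band.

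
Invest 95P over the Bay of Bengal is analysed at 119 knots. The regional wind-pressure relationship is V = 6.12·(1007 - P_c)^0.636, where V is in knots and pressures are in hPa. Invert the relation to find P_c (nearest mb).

901 mb

ΔP = (V / 6.12)^(1/0.636) = (119/6.12)^1.572.
119/6.12 = 19.444; 19.444^1.572 ≈ 106.27 mb.
P_c = 1007 − 106.27 = 900.73 ≈ 901 mb.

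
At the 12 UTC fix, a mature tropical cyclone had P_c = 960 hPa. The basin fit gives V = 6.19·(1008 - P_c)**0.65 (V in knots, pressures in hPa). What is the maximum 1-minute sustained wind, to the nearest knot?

ΔP = 1008 − 960 = 48 hPa.
48^0.65 ≈ 12.382.
V ≈ 6.19 × 12.382 ≈ 76.6 kt.

77 kt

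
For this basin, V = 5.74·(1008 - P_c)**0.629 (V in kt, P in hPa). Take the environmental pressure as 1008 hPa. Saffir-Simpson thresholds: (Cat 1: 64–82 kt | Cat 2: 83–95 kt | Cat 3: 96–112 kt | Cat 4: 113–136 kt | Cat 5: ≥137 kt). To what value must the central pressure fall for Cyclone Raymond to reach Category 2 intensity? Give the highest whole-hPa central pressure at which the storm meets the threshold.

Category 2 begins at V = 83 kt.
Required ΔP = (83/5.74)^(1/0.629) = 14.460^1.590 ≈ 69.90 hPa.
P_c ≤ 1008 − 69.90 = 938.10, so the highest integer P_c is 938 hPa.

938 hPa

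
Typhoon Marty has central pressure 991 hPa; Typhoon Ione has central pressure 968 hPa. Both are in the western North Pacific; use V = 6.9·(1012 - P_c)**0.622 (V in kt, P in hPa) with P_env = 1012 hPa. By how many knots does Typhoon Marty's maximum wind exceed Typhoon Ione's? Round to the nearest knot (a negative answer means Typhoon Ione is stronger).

Typhoon Marty: ΔP = 21; V ≈ 6.9 × 21^0.622 ≈ 45.84 kt.
Typhoon Ione: ΔP = 44; V ≈ 6.9 × 44^0.622 ≈ 72.62 kt.
Difference ≈ 45.84 − 72.62 = -26.78 → -27 kt.

-27 kt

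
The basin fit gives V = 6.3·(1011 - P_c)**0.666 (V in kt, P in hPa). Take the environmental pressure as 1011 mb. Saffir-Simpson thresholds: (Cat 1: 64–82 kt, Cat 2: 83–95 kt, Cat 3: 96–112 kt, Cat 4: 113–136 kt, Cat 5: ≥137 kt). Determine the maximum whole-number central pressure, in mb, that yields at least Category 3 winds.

Category 3 begins at V = 96 kt.
Required ΔP = (96/6.3)^(1/0.666) = 15.238^1.502 ≈ 59.73 mb.
P_c ≤ 1011 − 59.73 = 951.27, so the highest integer P_c is 951 mb.

951 mb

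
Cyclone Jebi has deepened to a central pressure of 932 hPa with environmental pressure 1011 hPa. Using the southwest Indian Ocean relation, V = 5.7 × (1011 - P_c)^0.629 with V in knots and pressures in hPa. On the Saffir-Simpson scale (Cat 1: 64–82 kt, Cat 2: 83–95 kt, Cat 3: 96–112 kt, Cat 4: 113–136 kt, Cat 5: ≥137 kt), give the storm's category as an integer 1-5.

2

ΔP = 1011 − 932 = 79 hPa.
V ≈ 5.7 × 79^0.629 = 5.7 × 15.62 ≈ 89 kt.
89 kt falls in the Category 2 band.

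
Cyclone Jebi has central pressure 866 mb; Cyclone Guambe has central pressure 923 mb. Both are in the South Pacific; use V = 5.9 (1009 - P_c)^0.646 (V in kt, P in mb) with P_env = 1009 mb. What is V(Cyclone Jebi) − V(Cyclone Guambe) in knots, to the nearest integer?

41 kt

Cyclone Jebi: ΔP = 143; V ≈ 5.9 × 143^0.646 ≈ 145.61 kt.
Cyclone Guambe: ΔP = 86; V ≈ 5.9 × 86^0.646 ≈ 104.84 kt.
Difference ≈ 145.61 − 104.84 = 40.77 → 41 kt.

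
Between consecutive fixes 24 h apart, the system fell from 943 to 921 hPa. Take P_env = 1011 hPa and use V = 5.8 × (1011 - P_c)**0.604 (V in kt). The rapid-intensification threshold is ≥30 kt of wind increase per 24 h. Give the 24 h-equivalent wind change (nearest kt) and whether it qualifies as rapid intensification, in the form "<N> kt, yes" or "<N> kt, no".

V₁: ΔP = 68, V ≈ 5.8 × 68^0.604 ≈ 74.18 kt.
V₂: ΔP = 90, V ≈ 5.8 × 90^0.604 ≈ 87.86 kt.
ΔV over 24 h = 13.68 kt → 24 h equivalent = 13.68 × 24/24 ≈ 13.68 kt.
14 kt < 30 kt ⇒ not rapid intensification.

14 kt, no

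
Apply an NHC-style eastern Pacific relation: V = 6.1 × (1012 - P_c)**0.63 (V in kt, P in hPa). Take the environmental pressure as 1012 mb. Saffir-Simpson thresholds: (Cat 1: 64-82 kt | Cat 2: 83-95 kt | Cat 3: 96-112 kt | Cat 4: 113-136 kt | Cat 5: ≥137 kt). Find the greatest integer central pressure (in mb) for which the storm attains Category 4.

909 mb

Category 4 begins at V = 113 kt.
Required ΔP = (113/6.1)^(1/0.63) = 18.525^1.587 ≈ 102.87 mb.
P_c ≤ 1012 − 102.87 = 909.13, so the highest integer P_c is 909 mb.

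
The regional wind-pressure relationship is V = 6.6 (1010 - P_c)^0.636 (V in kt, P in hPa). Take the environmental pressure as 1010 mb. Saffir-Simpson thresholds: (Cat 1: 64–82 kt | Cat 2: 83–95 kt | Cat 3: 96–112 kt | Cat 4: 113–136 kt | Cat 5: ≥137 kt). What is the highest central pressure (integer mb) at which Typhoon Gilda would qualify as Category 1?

974 mb

Category 1 begins at V = 64 kt.
Required ΔP = (64/6.6)^(1/0.636) = 9.697^1.572 ≈ 35.59 mb.
P_c ≤ 1010 − 35.59 = 974.41, so the highest integer P_c is 974 mb.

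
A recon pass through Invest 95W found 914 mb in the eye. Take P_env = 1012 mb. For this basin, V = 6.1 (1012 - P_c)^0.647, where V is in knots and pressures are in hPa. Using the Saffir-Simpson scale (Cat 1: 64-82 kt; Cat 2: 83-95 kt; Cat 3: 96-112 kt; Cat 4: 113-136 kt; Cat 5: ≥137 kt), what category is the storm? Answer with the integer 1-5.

ΔP = 1012 − 914 = 98 mb.
V ≈ 6.1 × 98^0.647 = 6.1 × 19.42 ≈ 118 kt.
118 kt falls in the Category 4 band.

4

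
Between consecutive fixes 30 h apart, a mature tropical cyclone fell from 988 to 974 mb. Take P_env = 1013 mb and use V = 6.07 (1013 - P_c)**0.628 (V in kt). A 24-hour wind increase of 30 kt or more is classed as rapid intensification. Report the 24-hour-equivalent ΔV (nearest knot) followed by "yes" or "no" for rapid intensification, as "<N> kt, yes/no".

12 kt, no

V₁: ΔP = 25, V ≈ 6.07 × 25^0.628 ≈ 45.82 kt.
V₂: ΔP = 39, V ≈ 6.07 × 39^0.628 ≈ 60.59 kt.
ΔV over 30 h = 14.77 kt → 24 h equivalent = 14.77 × 24/30 ≈ 11.82 kt.
12 kt < 30 kt ⇒ not rapid intensification.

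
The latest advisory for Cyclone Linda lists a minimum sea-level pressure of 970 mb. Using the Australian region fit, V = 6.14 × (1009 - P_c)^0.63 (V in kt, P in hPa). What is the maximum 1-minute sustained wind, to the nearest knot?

ΔP = 1009 − 970 = 39 mb.
39^0.63 ≈ 10.055.
V ≈ 6.14 × 10.055 ≈ 61.7 kt.

62 kt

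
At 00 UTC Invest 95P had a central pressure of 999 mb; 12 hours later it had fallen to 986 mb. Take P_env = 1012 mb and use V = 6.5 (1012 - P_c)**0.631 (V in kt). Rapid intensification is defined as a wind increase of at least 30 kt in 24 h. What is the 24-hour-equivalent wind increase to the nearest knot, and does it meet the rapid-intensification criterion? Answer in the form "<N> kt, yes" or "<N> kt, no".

V₁: ΔP = 13, V ≈ 6.5 × 13^0.631 ≈ 32.80 kt.
V₂: ΔP = 26, V ≈ 6.5 × 26^0.631 ≈ 50.79 kt.
ΔV over 12 h = 17.99 kt → 24 h equivalent = 17.99 × 24/12 ≈ 35.98 kt.
36 kt ≥ 30 kt ⇒ rapid intensification.

36 kt, yes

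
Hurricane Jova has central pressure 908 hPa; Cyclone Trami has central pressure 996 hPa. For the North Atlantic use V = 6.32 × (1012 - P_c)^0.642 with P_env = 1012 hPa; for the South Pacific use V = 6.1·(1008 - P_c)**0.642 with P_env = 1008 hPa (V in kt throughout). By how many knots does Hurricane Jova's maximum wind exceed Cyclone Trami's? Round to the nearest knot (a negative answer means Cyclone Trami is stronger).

95 kt

Hurricane Jova: ΔP = 104; V ≈ 6.32 × 104^0.642 ≈ 124.64 kt.
Cyclone Trami: ΔP = 12; V ≈ 6.1 × 12^0.642 ≈ 30.07 kt.
Difference ≈ 124.64 − 30.07 = 94.57 → 95 kt.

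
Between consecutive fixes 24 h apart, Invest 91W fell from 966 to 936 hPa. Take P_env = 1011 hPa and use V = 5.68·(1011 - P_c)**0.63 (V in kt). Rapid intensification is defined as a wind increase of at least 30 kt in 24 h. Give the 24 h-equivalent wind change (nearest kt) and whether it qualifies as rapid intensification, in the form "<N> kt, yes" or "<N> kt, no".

V₁: ΔP = 45, V ≈ 5.68 × 45^0.63 ≈ 62.50 kt.
V₂: ΔP = 75, V ≈ 5.68 × 75^0.63 ≈ 86.23 kt.
ΔV over 24 h = 23.73 kt → 24 h equivalent = 23.73 × 24/24 ≈ 23.73 kt.
24 kt < 30 kt ⇒ not rapid intensification.

24 kt, no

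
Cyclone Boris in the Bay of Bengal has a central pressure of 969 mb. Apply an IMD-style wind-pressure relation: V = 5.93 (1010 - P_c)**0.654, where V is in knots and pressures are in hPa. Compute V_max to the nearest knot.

ΔP = 1010 − 969 = 41 mb.
41^0.654 ≈ 11.344.
V ≈ 5.93 × 11.344 ≈ 67.3 kt.

67 kt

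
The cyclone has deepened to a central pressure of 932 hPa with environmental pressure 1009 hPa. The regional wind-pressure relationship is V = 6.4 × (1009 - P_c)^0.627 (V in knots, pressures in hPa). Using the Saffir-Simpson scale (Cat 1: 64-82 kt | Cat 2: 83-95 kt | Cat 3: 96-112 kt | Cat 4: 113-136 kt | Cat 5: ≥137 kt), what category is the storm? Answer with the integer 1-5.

3

ΔP = 1009 − 932 = 77 hPa.
V ≈ 6.4 × 77^0.627 = 6.4 × 15.23 ≈ 98 kt.
98 kt falls in the Category 3 band.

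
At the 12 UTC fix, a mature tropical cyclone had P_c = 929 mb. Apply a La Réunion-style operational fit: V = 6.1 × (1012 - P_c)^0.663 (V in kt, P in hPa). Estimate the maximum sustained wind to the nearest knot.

114 kt

ΔP = 1012 − 929 = 83 mb.
83^0.663 ≈ 18.722.
V ≈ 6.1 × 18.722 ≈ 114.2 kt.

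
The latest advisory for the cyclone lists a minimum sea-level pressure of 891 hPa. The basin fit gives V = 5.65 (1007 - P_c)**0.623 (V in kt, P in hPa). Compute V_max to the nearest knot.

109 kt

ΔP = 1007 − 891 = 116 hPa.
116^0.623 ≈ 19.327.
V ≈ 5.65 × 19.327 ≈ 109.2 kt.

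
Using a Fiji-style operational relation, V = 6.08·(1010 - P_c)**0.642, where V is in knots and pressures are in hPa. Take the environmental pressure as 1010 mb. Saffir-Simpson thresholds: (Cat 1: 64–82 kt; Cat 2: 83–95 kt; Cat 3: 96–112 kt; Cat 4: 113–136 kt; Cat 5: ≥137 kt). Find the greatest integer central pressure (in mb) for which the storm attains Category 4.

915 mb

Category 4 begins at V = 113 kt.
Required ΔP = (113/6.08)^(1/0.642) = 18.586^1.558 ≈ 94.82 mb.
P_c ≤ 1010 − 94.82 = 915.18, so the highest integer P_c is 915 mb.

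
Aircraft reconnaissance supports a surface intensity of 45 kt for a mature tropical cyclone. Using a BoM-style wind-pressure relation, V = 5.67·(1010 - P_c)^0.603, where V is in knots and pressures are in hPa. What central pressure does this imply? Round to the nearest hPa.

979 hPa

ΔP = (V / 5.67)^(1/0.603) = (45/5.67)^1.658.
45/5.67 = 7.937; 7.937^1.658 ≈ 31.04 hPa.
P_c = 1010 − 31.04 = 978.96 ≈ 979 hPa.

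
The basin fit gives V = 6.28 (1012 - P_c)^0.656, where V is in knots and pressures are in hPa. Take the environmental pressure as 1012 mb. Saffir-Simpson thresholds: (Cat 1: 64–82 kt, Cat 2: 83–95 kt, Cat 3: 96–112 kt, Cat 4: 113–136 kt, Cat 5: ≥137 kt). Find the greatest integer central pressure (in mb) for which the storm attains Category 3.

948 mb

Category 3 begins at V = 96 kt.
Required ΔP = (96/6.28)^(1/0.656) = 15.287^1.524 ≈ 63.88 mb.
P_c ≤ 1012 − 63.88 = 948.12, so the highest integer P_c is 948 mb.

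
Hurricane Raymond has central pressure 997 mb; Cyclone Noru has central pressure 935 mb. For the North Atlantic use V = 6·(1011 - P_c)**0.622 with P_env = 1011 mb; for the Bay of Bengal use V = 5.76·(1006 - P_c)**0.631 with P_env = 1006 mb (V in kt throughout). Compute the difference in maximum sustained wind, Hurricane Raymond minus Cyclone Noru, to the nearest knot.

-54 kt

Hurricane Raymond: ΔP = 14; V ≈ 6 × 14^0.622 ≈ 30.98 kt.
Cyclone Noru: ΔP = 71; V ≈ 5.76 × 71^0.631 ≈ 84.83 kt.
Difference ≈ 30.98 − 84.83 = -53.85 → -54 kt.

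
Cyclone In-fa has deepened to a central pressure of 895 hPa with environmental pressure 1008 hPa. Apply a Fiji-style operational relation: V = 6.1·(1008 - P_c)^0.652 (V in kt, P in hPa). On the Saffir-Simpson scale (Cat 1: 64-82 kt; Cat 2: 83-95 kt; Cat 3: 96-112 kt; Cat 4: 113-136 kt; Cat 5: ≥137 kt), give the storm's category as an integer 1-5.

ΔP = 1008 − 895 = 113 hPa.
V ≈ 6.1 × 113^0.652 = 6.1 × 21.81 ≈ 133 kt.
133 kt falls in the Category 4 band.

4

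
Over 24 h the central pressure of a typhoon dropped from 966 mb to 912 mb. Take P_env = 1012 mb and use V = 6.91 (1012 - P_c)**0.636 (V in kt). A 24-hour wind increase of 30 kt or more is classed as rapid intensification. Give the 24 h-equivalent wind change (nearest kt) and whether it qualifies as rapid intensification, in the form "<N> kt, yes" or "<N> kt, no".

50 kt, yes

V₁: ΔP = 46, V ≈ 6.91 × 46^0.636 ≈ 78.88 kt.
V₂: ΔP = 100, V ≈ 6.91 × 100^0.636 ≈ 129.26 kt.
ΔV over 24 h = 50.38 kt → 24 h equivalent = 50.38 × 24/24 ≈ 50.38 kt.
50 kt ≥ 30 kt ⇒ rapid intensification.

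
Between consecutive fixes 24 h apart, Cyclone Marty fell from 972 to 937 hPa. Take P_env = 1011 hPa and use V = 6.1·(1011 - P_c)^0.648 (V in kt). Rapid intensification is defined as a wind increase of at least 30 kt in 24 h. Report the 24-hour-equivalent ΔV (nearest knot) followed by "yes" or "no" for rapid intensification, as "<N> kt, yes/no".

34 kt, yes

V₁: ΔP = 39, V ≈ 6.1 × 39^0.648 ≈ 65.51 kt.
V₂: ΔP = 74, V ≈ 6.1 × 74^0.648 ≈ 99.22 kt.
ΔV over 24 h = 33.71 kt → 24 h equivalent = 33.71 × 24/24 ≈ 33.71 kt.
34 kt ≥ 30 kt ⇒ rapid intensification.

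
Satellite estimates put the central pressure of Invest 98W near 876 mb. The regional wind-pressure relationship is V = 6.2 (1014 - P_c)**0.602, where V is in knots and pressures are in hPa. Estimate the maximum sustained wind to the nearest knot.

ΔP = 1014 − 876 = 138 mb.
138^0.602 ≈ 19.418.
V ≈ 6.2 × 19.418 ≈ 120.4 kt.

120 kt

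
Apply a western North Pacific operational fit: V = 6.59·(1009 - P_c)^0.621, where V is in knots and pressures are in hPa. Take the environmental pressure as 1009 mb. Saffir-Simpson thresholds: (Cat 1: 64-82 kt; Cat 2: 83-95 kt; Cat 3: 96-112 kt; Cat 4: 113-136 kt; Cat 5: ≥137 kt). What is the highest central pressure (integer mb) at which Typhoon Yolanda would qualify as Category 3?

Category 3 begins at V = 96 kt.
Required ΔP = (96/6.59)^(1/0.621) = 14.568^1.610 ≈ 74.71 mb.
P_c ≤ 1009 − 74.71 = 934.29, so the highest integer P_c is 934 mb.

934 mb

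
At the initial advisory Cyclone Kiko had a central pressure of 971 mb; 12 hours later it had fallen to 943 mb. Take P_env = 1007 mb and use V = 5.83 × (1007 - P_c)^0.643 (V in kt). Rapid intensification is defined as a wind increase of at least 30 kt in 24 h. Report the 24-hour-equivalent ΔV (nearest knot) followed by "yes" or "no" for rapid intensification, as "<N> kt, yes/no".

V₁: ΔP = 36, V ≈ 5.83 × 36^0.643 ≈ 58.39 kt.
V₂: ΔP = 64, V ≈ 5.83 × 64^0.643 ≈ 84.54 kt.
ΔV over 12 h = 26.15 kt → 24 h equivalent = 26.15 × 24/12 ≈ 52.30 kt.
52 kt ≥ 30 kt ⇒ rapid intensification.

52 kt, yes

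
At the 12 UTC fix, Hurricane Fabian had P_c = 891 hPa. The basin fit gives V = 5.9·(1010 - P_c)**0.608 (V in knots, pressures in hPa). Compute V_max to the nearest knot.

108 kt

ΔP = 1010 − 891 = 119 hPa.
119^0.608 ≈ 18.278.
V ≈ 5.9 × 18.278 ≈ 107.8 kt.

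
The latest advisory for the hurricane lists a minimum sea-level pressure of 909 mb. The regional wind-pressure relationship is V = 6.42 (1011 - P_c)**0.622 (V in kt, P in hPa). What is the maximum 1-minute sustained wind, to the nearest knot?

ΔP = 1011 − 909 = 102 mb.
102^0.622 ≈ 17.756.
V ≈ 6.42 × 17.756 ≈ 114.0 kt.

114 kt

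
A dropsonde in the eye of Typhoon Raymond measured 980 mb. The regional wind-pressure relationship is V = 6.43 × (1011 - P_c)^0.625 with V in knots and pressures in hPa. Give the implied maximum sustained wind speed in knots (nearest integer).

ΔP = 1011 − 980 = 31 mb.
31^0.625 ≈ 8.553.
V ≈ 6.43 × 8.553 ≈ 55.0 kt.

55 kt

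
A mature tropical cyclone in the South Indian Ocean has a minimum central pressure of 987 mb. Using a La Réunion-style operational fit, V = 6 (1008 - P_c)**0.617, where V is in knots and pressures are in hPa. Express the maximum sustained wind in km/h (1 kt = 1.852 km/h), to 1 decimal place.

72.7 km/h

ΔP = 1008 − 987 = 21 mb.
V ≈ 6 × 21^0.617 = 6 × 6.543 ≈ 39.261 kt.
39.261 × 1.852 ≈ 72.71 km/h → 72.7 km/h.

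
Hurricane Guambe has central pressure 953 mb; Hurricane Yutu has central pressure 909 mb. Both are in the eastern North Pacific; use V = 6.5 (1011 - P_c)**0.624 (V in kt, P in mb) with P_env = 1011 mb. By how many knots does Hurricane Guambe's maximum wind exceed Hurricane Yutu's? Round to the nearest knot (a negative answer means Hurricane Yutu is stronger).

Hurricane Guambe: ΔP = 58; V ≈ 6.5 × 58^0.624 ≈ 81.90 kt.
Hurricane Yutu: ΔP = 102; V ≈ 6.5 × 102^0.624 ≈ 116.49 kt.
Difference ≈ 81.90 − 116.49 = -34.59 → -35 kt.

-35 kt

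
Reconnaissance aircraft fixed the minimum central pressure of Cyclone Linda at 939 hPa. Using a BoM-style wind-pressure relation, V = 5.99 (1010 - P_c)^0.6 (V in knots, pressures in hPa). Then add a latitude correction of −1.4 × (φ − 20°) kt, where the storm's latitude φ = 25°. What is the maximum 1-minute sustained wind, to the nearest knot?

ΔP = 1010 − 939 = 71 hPa.
71^0.6 ≈ 12.905.
V ≈ 5.99 × 12.905 ≈ 77.3 kt.
Latitude correction: −1.4 × (25 − 20) = -7 kt.
Corrected V ≈ 70.3 kt → 70 kt.

70 kt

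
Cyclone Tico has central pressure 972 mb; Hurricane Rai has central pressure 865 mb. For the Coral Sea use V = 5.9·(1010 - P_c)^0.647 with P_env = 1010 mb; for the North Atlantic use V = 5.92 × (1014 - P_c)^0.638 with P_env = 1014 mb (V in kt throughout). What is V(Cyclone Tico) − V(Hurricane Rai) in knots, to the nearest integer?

-82 kt

Cyclone Tico: ΔP = 38; V ≈ 5.9 × 38^0.647 ≈ 62.08 kt.
Hurricane Rai: ΔP = 149; V ≈ 5.92 × 149^0.638 ≈ 144.15 kt.
Difference ≈ 62.08 − 144.15 = -82.07 → -82 kt.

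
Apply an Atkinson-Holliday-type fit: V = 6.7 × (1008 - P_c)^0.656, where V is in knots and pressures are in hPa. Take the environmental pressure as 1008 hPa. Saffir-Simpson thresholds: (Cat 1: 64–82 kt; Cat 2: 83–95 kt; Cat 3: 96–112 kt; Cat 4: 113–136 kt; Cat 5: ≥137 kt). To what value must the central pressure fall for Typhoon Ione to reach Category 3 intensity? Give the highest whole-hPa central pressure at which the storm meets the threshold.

950 hPa

Category 3 begins at V = 96 kt.
Required ΔP = (96/6.7)^(1/0.656) = 14.328^1.524 ≈ 57.88 hPa.
P_c ≤ 1008 − 57.88 = 950.12, so the highest integer P_c is 950 hPa.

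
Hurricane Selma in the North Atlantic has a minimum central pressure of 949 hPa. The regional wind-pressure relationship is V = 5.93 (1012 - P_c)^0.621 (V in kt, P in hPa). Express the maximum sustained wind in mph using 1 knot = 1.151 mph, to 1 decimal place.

ΔP = 1012 − 949 = 63 hPa.
V ≈ 5.93 × 63^0.621 = 5.93 × 13.104 ≈ 77.704 kt.
77.704 × 1.151 ≈ 89.44 mph → 89.4 mph.

89.4 mph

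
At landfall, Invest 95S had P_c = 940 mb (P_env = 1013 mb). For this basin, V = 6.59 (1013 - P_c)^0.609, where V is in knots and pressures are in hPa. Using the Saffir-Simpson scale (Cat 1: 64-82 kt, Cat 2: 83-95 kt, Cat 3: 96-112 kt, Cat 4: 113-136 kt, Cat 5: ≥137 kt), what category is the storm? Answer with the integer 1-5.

2

ΔP = 1013 − 940 = 73 mb.
V ≈ 6.59 × 73^0.609 = 6.59 × 13.64 ≈ 90 kt.
90 kt falls in the Category 2 band.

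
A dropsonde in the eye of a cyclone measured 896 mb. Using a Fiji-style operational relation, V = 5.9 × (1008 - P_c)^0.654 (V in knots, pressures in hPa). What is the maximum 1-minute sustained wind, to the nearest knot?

ΔP = 1008 − 896 = 112 mb.
112^0.654 ≈ 21.887.
V ≈ 5.9 × 21.887 ≈ 129.1 kt.

129 kt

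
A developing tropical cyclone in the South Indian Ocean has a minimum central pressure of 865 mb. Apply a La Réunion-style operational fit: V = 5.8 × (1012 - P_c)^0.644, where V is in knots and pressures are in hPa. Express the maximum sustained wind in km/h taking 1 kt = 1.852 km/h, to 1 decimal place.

267.2 km/h

ΔP = 1012 − 865 = 147 mb.
V ≈ 5.8 × 147^0.644 = 5.8 × 24.874 ≈ 144.271 kt.
144.271 × 1.852 ≈ 267.19 km/h → 267.2 km/h.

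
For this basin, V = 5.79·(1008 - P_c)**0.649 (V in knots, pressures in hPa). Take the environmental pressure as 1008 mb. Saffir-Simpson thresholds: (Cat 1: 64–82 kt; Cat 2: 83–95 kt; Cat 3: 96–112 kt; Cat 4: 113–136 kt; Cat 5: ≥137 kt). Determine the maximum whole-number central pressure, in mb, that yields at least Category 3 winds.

Category 3 begins at V = 96 kt.
Required ΔP = (96/5.79)^(1/0.649) = 16.580^1.541 ≈ 75.72 mb.
P_c ≤ 1008 − 75.72 = 932.28, so the highest integer P_c is 932 mb.

932 mb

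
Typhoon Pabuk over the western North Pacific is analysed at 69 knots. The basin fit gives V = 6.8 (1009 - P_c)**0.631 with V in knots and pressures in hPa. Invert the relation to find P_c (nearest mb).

970 mb

ΔP = (V / 6.8)^(1/0.631) = (69/6.8)^1.585.
69/6.8 = 10.147; 10.147^1.585 ≈ 39.34 mb.
P_c = 1009 − 39.34 = 969.66 ≈ 970 mb.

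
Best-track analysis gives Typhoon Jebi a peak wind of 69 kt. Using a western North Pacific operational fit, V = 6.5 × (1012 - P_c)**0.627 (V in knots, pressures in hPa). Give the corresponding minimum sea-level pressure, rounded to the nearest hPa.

ΔP = (V / 6.5)^(1/0.627) = (69/6.5)^1.595.
69/6.5 = 10.615; 10.615^1.595 ≈ 43.28 hPa.
P_c = 1012 − 43.28 = 968.72 ≈ 969 hPa.

969 hPa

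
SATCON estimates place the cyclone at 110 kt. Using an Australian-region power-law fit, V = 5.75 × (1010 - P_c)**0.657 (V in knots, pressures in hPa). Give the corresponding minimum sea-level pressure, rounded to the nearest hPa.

921 hPa

ΔP = (V / 5.75)^(1/0.657) = (110/5.75)^1.522.
110/5.75 = 19.130; 19.130^1.522 ≈ 89.30 hPa.
P_c = 1010 − 89.30 = 920.70 ≈ 921 hPa.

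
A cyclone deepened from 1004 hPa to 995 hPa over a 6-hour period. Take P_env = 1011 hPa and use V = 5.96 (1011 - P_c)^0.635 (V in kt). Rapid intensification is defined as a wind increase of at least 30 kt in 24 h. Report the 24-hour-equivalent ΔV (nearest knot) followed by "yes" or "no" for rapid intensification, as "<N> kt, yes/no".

57 kt, yes

V₁: ΔP = 7, V ≈ 5.96 × 7^0.635 ≈ 20.51 kt.
V₂: ΔP = 16, V ≈ 5.96 × 16^0.635 ≈ 34.66 kt.
ΔV over 6 h = 14.15 kt → 24 h equivalent = 14.15 × 24/6 ≈ 56.60 kt.
57 kt ≥ 30 kt ⇒ rapid intensification.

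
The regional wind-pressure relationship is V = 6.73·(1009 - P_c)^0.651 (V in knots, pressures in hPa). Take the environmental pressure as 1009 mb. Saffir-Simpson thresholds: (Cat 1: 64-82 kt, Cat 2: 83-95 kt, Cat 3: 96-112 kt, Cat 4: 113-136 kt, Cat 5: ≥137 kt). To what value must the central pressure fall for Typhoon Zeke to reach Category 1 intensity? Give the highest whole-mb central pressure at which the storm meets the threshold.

977 mb

Category 1 begins at V = 64 kt.
Required ΔP = (64/6.73)^(1/0.651) = 9.510^1.536 ≈ 31.81 mb.
P_c ≤ 1009 − 31.81 = 977.19, so the highest integer P_c is 977 mb.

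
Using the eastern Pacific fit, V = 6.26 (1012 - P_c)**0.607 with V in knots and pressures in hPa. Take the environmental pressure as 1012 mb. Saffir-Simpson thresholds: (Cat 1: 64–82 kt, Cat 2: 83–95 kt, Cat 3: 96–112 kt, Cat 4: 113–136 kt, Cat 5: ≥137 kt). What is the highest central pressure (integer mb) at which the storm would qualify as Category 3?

922 mb

Category 3 begins at V = 96 kt.
Required ΔP = (96/6.26)^(1/0.607) = 15.335^1.647 ≈ 89.82 mb.
P_c ≤ 1012 − 89.82 = 922.18, so the highest integer P_c is 922 mb.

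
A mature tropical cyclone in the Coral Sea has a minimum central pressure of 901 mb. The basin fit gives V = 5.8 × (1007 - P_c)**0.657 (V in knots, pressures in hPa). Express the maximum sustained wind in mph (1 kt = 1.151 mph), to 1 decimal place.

142.9 mph

ΔP = 1007 − 901 = 106 mb.
V ≈ 5.8 × 106^0.657 = 5.8 × 21.410 ≈ 124.181 kt.
124.181 × 1.151 ≈ 142.93 mph → 142.9 mph.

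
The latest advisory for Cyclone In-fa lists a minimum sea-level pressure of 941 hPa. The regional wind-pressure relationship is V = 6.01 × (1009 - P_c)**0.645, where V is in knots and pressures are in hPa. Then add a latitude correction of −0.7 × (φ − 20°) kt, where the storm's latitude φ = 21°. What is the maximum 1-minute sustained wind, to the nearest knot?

ΔP = 1009 − 941 = 68 hPa.
68^0.645 ≈ 15.204.
V ≈ 6.01 × 15.204 ≈ 91.4 kt.
Latitude correction: −0.7 × (21 − 20) = -0.7 kt.
Corrected V ≈ 90.7 kt → 91 kt.

91 kt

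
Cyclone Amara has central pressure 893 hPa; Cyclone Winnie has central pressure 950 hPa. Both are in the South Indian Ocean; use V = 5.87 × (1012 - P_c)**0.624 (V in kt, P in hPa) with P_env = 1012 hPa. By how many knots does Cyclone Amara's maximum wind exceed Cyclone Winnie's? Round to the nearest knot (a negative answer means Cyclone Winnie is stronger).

39 kt

Cyclone Amara: ΔP = 119; V ≈ 5.87 × 119^0.624 ≈ 115.82 kt.
Cyclone Winnie: ΔP = 62; V ≈ 5.87 × 62^0.624 ≈ 77.11 kt.
Difference ≈ 115.82 − 77.11 = 38.71 → 39 kt.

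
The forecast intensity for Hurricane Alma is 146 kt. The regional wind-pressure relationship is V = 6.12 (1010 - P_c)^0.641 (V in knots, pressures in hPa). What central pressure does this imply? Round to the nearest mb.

ΔP = (V / 6.12)^(1/0.641) = (146/6.12)^1.560.
146/6.12 = 23.856; 23.856^1.560 ≈ 140.98 mb.
P_c = 1010 − 140.98 = 869.02 ≈ 869 mb.

869 mb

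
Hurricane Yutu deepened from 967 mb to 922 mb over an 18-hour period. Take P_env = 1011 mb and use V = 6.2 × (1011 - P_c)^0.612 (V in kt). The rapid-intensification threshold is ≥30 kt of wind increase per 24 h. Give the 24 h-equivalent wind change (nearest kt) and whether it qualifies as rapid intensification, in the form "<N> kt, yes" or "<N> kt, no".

45 kt, yes

V₁: ΔP = 44, V ≈ 6.2 × 44^0.612 ≈ 62.83 kt.
V₂: ΔP = 89, V ≈ 6.2 × 89^0.612 ≈ 96.70 kt.
ΔV over 18 h = 33.87 kt → 24 h equivalent = 33.87 × 24/18 ≈ 45.16 kt.
45 kt ≥ 30 kt ⇒ rapid intensification.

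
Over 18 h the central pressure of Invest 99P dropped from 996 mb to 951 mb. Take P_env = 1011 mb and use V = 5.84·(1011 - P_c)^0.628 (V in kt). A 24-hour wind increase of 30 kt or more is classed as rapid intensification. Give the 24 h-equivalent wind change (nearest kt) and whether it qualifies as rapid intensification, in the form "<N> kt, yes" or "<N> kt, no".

59 kt, yes

V₁: ΔP = 15, V ≈ 5.84 × 15^0.628 ≈ 31.99 kt.
V₂: ΔP = 60, V ≈ 5.84 × 60^0.628 ≈ 76.40 kt.
ΔV over 18 h = 44.41 kt → 24 h equivalent = 44.41 × 24/18 ≈ 59.21 kt.
59 kt ≥ 30 kt ⇒ rapid intensification.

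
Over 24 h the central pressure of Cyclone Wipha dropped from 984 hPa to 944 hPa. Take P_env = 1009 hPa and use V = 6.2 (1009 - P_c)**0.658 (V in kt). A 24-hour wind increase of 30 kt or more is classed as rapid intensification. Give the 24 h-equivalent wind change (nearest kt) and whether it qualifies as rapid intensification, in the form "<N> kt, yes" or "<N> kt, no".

45 kt, yes

V₁: ΔP = 25, V ≈ 6.2 × 25^0.658 ≈ 51.55 kt.
V₂: ΔP = 65, V ≈ 6.2 × 65^0.658 ≈ 96.67 kt.
ΔV over 24 h = 45.12 kt → 24 h equivalent = 45.12 × 24/24 ≈ 45.12 kt.
45 kt ≥ 30 kt ⇒ rapid intensification.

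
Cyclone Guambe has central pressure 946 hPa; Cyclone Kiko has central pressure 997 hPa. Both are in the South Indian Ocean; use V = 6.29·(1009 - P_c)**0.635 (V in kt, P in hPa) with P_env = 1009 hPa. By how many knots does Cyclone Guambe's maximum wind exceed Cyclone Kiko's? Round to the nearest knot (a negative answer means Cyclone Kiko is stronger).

Cyclone Guambe: ΔP = 63; V ≈ 6.29 × 63^0.635 ≈ 87.34 kt.
Cyclone Kiko: ΔP = 12; V ≈ 6.29 × 12^0.635 ≈ 30.47 kt.
Difference ≈ 87.34 − 30.47 = 56.87 → 57 kt.

57 kt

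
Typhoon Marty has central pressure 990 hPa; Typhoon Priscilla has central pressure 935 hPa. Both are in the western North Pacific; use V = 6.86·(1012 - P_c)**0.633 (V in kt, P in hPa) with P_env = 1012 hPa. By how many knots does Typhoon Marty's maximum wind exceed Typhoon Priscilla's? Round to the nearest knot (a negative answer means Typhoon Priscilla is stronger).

-59 kt

Typhoon Marty: ΔP = 22; V ≈ 6.86 × 22^0.633 ≈ 48.54 kt.
Typhoon Priscilla: ΔP = 77; V ≈ 6.86 × 77^0.633 ≈ 107.27 kt.
Difference ≈ 48.54 − 107.27 = -58.73 → -59 kt.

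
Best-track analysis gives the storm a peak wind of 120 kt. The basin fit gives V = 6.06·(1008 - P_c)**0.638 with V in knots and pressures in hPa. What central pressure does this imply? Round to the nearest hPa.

ΔP = (V / 6.06)^(1/0.638) = (120/6.06)^1.567.
120/6.06 = 19.802; 19.802^1.567 ≈ 107.76 hPa.
P_c = 1008 − 107.76 = 900.24 ≈ 900 hPa.

900 hPa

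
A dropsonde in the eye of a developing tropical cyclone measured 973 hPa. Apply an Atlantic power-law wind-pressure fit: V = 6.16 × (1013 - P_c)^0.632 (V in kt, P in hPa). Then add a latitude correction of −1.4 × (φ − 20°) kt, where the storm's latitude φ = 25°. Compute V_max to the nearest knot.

ΔP = 1013 − 973 = 40 hPa.
40^0.632 ≈ 10.292.
V ≈ 6.16 × 10.292 ≈ 63.4 kt.
Latitude correction: −1.4 × (25 − 20) = -7 kt.
Corrected V ≈ 56.4 kt → 56 kt.

56 kt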